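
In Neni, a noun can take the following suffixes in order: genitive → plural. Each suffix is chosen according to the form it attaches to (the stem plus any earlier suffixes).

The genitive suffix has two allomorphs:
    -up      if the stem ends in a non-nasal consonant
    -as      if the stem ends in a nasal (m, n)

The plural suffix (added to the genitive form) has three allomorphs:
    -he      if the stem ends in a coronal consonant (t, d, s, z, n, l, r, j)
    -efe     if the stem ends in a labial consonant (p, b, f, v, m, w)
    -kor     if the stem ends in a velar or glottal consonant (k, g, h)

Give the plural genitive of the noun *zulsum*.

zulsumashe

*zulsum* — final consonant /m/ (a nasal) → -as → *zulsumas*.
The final consonant of the genitive form *zulsumas* is /s/, which is coronal, so the plural suffix is -he, giving *zulsumashe*.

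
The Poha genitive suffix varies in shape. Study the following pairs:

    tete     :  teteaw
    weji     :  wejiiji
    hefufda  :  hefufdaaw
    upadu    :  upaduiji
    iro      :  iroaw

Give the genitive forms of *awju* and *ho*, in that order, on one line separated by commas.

awjuiji, hoaw

The suffix is conditioned by the last vowel: -iji when the last vowel of the stem is a high vowel (*weji*, *upadu*); -aw when the last vowel of the stem is a non-high vowel (*tete*, *hefufda*, *iro*).
Since the last vowel of *awju* is /u/ (a high vowel), it takes -iji, giving *awjuiji*.
*ho*: last vowel = /o/, a non-high vowel → -aw → *hoaw*.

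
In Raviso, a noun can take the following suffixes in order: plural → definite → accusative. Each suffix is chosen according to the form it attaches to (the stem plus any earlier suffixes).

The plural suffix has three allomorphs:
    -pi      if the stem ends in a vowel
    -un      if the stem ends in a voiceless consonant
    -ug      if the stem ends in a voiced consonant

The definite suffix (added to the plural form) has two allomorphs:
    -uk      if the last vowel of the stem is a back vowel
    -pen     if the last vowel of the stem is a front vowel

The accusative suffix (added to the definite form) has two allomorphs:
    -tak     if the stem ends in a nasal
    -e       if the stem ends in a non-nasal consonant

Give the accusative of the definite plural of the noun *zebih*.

zebihunuke

Since the final sound of *zebih* is /h/ (a voiceless consonant), it takes -un, giving *zebihun*.
Since the last vowel of the plural form *zebihun* is /u/ (a back vowel), it takes -uk, giving *zebihunuk*.
The definite form *zebihunuk* — final consonant /k/ (non-nasal) → -e → *zebihunuke*.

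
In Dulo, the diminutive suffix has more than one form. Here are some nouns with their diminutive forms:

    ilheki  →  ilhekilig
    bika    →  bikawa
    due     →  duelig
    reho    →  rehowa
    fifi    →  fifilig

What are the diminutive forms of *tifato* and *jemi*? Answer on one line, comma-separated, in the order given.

tifatowa, jemilig

The suffix is conditioned by the last vowel: -lig when the last vowel of the stem is a front vowel (*ilheki*, *due*, *fifi*); -wa when the last vowel of the stem is a back vowel (*bika*, *reho*).
The last vowel of *tifato* is /o/, which is a back vowel, so the suffix is -wa, giving *tifatowa*.
The last vowel of *jemi* is /i/, which is a front vowel, so the suffix is -lig, giving *jemilig*.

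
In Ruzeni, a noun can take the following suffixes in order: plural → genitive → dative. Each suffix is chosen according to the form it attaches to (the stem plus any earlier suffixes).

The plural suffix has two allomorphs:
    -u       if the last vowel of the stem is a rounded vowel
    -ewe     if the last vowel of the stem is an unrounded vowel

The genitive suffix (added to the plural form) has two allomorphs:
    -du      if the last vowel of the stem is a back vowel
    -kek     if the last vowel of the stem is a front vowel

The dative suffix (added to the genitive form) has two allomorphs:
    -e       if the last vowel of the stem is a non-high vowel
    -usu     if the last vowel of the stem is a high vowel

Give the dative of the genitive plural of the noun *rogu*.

roguuduusu

Since the last vowel of *rogu* is /u/ (a rounded vowel), it takes -u, giving *roguu*.
Since the last vowel of the plural form *roguu* is /u/ (a back vowel), it takes -du, giving *roguudu*.
The last vowel of the genitive form *roguudu* is /u/, which is a high vowel, so the dative suffix is -usu, giving *roguuduusu*.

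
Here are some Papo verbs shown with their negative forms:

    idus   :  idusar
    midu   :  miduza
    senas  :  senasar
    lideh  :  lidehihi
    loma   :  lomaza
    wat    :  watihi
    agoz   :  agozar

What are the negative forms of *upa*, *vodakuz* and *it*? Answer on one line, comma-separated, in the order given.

The alternation tracks the final sound of the stem — -ar when the stem ends in a sibilant (*idus*, *senas*, *agoz*); -ihi when the stem ends in a non-sibilant consonant (*lideh*, *wat*); -za when the stem ends in a vowel (*midu*, *loma*).
*upa*: final sound = /a/, a vowel → -za → *upaza*.
*vodakuz*: final sound = /z/, a sibilant → -ar → *vodakuzar*.
*it* — final sound /t/ (a non-sibilant consonant) → -ihi → *itihi*.

upaza, vodakuzar, itihi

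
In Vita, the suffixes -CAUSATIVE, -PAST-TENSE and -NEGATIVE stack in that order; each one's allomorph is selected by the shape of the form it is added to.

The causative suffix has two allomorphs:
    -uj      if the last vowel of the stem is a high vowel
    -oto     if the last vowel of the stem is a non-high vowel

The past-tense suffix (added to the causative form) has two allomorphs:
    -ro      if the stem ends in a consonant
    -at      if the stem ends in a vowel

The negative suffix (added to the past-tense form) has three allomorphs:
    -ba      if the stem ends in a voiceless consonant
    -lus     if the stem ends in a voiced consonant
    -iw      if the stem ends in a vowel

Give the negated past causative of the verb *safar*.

safarotoatba

*safar*: last vowel = /a/, a non-high vowel → -oto → *safaroto*.
The causative form *safaroto*: final sound = /o/, a vowel → -at → *safarotoat*.
Since the final sound of the past-tense form *safarotoat* is /t/ (a voiceless consonant), it takes -ba, giving *safarotoatba*.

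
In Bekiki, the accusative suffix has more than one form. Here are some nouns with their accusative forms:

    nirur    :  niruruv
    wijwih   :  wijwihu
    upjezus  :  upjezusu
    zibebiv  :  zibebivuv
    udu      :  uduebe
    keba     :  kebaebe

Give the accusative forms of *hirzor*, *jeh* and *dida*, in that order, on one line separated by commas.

The pattern is voicing of the final sound: -u when the stem ends in a voiceless consonant (*wijwih*, *upjezus*); -uv when the stem ends in a voiced consonant (*nirur*, *zibebiv*); -ebe when the stem ends in a vowel (*udu*, *keba*).
*hirzor*: final sound = /r/, a voiced consonant → -uv → *hirzoruv*.
*jeh*: final sound = /h/, a voiceless consonant → -u → *jehu*.
*dida* — final sound /a/ (a vowel) → -ebe → *didaebe*.

hirzoruv, jehu, didaebe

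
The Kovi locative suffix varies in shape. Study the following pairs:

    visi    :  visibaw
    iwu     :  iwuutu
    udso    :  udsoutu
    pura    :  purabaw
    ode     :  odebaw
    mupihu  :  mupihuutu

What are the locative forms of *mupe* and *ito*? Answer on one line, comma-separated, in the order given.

Looking at the last vowel of each stem: -utu when the last vowel of the stem is a rounded vowel (*iwu*, *udso*, *mupihu*); -baw when the last vowel of the stem is an unrounded vowel (*visi*, *pura*, *ode*).
*mupe* — last vowel /e/ (an unrounded vowel) → -baw → *mupebaw*.
*ito* — last vowel /o/ (a rounded vowel) → -utu → *itoutu*.

mupebaw, itoutu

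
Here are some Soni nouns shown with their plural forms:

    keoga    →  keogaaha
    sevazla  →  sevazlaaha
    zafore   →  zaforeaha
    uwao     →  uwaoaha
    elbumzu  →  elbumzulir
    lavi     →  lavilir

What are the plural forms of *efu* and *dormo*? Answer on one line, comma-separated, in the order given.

efulir, dormoaha

The suffix is conditioned by the last vowel: -lir when the last vowel of the stem is a high vowel (*elbumzu*, *lavi*); -aha when the last vowel of the stem is a non-high vowel (*keoga*, *sevazla*, *zafore*, *uwao*).
The last vowel of *efu* is /u/, which is a high vowel, so the suffix is -lir, giving *efulir*.
Since the last vowel of *dormo* is /o/ (a non-high vowel), it takes -aha, giving *dormoaha*.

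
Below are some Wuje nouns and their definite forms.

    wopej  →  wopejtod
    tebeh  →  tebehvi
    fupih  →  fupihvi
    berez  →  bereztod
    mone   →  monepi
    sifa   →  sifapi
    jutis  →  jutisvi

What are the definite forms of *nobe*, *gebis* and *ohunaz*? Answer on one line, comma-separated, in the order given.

nobepi, gebisvi, ohunaztod

Looking at the final sound of each stem: -vi when the stem ends in a voiceless consonant (*tebeh*, *fupih*, *jutis*); -tod when the stem ends in a voiced consonant (*wopej*, *berez*); -pi when the stem ends in a vowel (*mone*, *sifa*).
The final sound of *nobe* is /e/, which is a vowel, so the suffix is -pi, giving *nobepi*.
The final sound of *gebis* is /s/, which is a voiceless consonant, so the suffix is -vi, giving *gebisvi*.
Since the final sound of *ohunaz* is /z/ (a voiced consonant), it takes -tod, giving *ohunaztod*.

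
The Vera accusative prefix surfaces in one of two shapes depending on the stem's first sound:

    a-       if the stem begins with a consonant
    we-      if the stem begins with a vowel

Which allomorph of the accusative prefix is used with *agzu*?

we-

*agzu*: first sound = /a/, a vowel → we-.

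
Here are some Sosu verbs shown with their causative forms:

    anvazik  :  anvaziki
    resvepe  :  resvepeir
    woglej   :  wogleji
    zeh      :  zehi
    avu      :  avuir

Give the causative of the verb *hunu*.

hunuir

The pattern is consonant vs. vowel: -i when the stem ends in a consonant (*anvazik*, *woglej*, *zeh*); -ir when the stem ends in a vowel (*resvepe*, *avu*).
Since the final sound of *hunu* is /u/ (a vowel), it takes -ir, giving *hunuir*.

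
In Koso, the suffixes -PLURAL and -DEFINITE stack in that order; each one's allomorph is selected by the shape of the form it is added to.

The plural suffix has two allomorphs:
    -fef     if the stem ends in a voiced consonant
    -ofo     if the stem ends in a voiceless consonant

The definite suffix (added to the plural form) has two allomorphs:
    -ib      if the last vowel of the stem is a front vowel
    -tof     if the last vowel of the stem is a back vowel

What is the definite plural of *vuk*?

The final consonant of *vuk* is /k/, which is voiceless, so the plural suffix is -ofo, giving *vukofo*.
Since the last vowel of the plural form *vukofo* is /o/ (a back vowel), it takes -tof, giving *vukofotof*.

vukofotof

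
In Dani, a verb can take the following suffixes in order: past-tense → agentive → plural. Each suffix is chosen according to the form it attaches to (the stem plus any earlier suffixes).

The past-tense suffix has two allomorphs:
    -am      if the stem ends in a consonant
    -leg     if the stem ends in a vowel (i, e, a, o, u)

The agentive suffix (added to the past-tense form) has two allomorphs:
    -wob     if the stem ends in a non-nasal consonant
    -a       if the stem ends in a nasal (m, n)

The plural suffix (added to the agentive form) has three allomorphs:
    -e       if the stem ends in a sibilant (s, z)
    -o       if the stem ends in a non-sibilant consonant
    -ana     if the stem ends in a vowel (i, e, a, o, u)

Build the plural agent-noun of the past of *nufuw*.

*nufuw* — final sound /w/ (a consonant) → -am → *nufuwam*.
The past-tense form *nufuwam*: final consonant = /m/, a nasal → -a → *nufuwama*.
The final sound of the agentive form *nufuwama* is /a/, which is a vowel, so the plural suffix is -ana, giving *nufuwamaana*.

nufuwamaana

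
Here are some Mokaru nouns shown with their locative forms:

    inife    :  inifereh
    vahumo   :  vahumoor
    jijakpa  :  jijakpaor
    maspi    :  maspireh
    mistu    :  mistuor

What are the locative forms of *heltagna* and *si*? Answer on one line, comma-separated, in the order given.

heltagnaor, sireh

The alternation tracks the last vowel of the stem — -reh when the last vowel of the stem is a front vowel (*inife*, *maspi*); -or when the last vowel of the stem is a back vowel (*vahumo*, *jijakpa*, *mistu*).
*heltagna*: last vowel = /a/, a back vowel → -or → *heltagnaor*.
Since the last vowel of *si* is /i/ (a front vowel), it takes -reh, giving *sireh*.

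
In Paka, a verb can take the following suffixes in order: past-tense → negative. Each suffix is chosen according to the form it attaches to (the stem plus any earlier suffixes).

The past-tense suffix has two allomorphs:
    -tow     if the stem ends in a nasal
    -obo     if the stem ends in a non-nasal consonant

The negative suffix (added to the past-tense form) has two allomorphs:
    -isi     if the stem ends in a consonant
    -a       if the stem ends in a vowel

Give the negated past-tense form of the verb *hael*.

haeloboa

*hael* — final consonant /l/ (non-nasal) → -obo → *haelobo*.
Since the final sound of the past-tense form *haelobo* is /o/ (a vowel), it takes -a, giving *haeloboa*.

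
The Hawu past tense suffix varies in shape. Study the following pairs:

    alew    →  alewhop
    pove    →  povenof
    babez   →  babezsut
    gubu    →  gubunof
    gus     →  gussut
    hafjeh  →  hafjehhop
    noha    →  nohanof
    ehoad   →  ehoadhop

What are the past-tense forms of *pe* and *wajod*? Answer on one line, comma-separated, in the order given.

penof, wajodhop

The suffix is conditioned by the final sound: -sut when the stem ends in a sibilant (*babez*, *gus*); -hop when the stem ends in a non-sibilant consonant (*alew*, *hafjeh*, *ehoad*); -nof when the stem ends in a vowel (*pove*, *gubu*, *noha*).
The final sound of *pe* is /e/, which is a vowel, so the suffix is -nof, giving *penof*.
Since the final sound of *wajod* is /d/ (a non-sibilant consonant), it takes -hop, giving *wajodhop*.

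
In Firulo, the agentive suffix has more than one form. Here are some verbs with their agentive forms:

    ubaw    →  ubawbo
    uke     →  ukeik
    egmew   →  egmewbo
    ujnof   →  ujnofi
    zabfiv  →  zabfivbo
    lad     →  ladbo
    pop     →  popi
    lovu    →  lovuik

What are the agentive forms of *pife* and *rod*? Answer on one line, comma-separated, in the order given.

pifeik, rodbo

The pattern is voicing of the final sound: -i when the stem ends in a voiceless consonant (*ujnof*, *pop*); -bo when the stem ends in a voiced consonant (*ubaw*, *egmew*, *zabfiv*, *lad*); -ik when the stem ends in a vowel (*uke*, *lovu*).
The final sound of *pife* is /e/, which is a vowel, so the suffix is -ik, giving *pifeik*.
Since the final sound of *rod* is /d/ (a voiced consonant), it takes -bo, giving *rodbo*.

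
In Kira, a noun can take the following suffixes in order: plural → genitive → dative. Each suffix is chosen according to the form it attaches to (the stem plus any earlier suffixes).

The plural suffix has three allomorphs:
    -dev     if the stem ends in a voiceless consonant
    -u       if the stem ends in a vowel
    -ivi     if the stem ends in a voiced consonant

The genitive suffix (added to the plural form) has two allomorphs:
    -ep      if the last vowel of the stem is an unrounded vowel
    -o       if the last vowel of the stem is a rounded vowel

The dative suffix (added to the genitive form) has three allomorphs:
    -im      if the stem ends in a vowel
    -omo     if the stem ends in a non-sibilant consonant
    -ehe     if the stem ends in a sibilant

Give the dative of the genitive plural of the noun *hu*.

The final sound of *hu* is /u/, which is a vowel, so the plural suffix is -u, giving *huu*.
The plural form *huu*: last vowel = /u/, a rounded vowel → -o → *huuo*.
Since the final sound of the genitive form *huuo* is /o/ (a vowel), it takes -im, giving *huuoim*.

huuoim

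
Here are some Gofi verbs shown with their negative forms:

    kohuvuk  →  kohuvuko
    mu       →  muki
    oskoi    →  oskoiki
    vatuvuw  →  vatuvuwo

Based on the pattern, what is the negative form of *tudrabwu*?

The pattern is consonant vs. vowel: -o when the stem ends in a consonant (*kohuvuk*, *vatuvuw*); -ki when the stem ends in a vowel (*mu*, *oskoi*).
*tudrabwu*: final sound = /u/, a vowel → -ki → *tudrabwuki*.

tudrabwuki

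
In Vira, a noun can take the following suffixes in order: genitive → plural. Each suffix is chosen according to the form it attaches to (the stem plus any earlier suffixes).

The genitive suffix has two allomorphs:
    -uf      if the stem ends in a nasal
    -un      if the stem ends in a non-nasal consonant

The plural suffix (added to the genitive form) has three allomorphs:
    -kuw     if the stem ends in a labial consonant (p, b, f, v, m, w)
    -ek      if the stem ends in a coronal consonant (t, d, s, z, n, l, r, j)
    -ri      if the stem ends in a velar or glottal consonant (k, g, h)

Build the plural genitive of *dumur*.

*dumur*: final consonant = /r/, non-nasal → -un → *dumurun*.
The genitive form *dumurun*: final consonant = /n/, coronal → -ek → *dumurunek*.

dumurunek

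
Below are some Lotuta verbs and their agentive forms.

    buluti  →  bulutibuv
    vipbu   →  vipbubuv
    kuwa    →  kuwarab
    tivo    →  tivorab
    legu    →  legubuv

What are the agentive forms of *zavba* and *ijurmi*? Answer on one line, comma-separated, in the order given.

zavbarab, ijurmibuv

The alternation tracks the last vowel of the stem — -buv when the last vowel of the stem is a high vowel (*buluti*, *vipbu*, *legu*); -rab when the last vowel of the stem is a non-high vowel (*kuwa*, *tivo*).
The last vowel of *zavba* is /a/, which is a non-high vowel, so the suffix is -rab, giving *zavbarab*.
*ijurmi*: last vowel = /i/, a high vowel → -buv → *ijurmibuv*.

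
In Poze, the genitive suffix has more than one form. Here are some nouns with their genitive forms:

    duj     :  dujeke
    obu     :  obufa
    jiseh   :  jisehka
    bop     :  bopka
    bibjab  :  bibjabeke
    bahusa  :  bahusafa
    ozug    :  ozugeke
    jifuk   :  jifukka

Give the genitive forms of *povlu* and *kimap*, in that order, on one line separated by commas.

Looking at the final sound of each stem: -ka when the stem ends in a voiceless consonant (*jiseh*, *bop*, *jifuk*); -eke when the stem ends in a voiced consonant (*duj*, *bibjab*, *ozug*); -fa when the stem ends in a vowel (*obu*, *bahusa*).
Since the final sound of *povlu* is /u/ (a vowel), it takes -fa, giving *povlufa*.
Since the final sound of *kimap* is /p/ (a voiceless consonant), it takes -ka, giving *kimapka*.

povlufa, kimapka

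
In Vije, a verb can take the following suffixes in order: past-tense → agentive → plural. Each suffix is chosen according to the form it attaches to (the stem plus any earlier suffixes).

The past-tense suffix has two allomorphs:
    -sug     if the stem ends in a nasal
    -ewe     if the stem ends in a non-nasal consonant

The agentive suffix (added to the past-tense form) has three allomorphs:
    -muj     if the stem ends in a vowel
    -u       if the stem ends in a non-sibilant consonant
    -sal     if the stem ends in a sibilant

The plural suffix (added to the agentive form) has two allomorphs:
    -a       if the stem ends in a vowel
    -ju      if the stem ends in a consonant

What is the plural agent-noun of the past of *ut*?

utewemujju

The final consonant of *ut* is /t/, which is non-nasal, so the past-tense suffix is -ewe, giving *utewe*.
The past-tense form *utewe* — final sound /e/ (a vowel) → -muj → *utewemuj*.
Since the final sound of the agentive form *utewemuj* is /j/ (a consonant), it takes -ju, giving *utewemujju*.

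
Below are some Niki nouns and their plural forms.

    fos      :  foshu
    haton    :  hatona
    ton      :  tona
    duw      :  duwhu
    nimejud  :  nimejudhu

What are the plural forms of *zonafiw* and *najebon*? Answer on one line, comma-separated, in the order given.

zonafiwhu, najebona

The alternation tracks the final consonant of the stem — -a when the stem ends in a nasal (*haton*, *ton*); -hu when the stem ends in a non-nasal consonant (*fos*, *duw*, *nimejud*).
Since the final consonant of *zonafiw* is /w/ (non-nasal), it takes -hu, giving *zonafiwhu*.
Since the final consonant of *najebon* is /n/ (a nasal), it takes -a, giving *najebona*.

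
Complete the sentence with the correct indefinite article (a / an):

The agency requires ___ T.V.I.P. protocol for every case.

The indefinite article is chosen by the initial *sound* of the following word, not its spelling.
The initialism *T.V.I.P.* is read letter by letter; the first letter, T, is pronounced /tiː/, which begins with a consonant sound.
So the article is *a*: The agency requires a T.V.I.P. protocol for every case.

a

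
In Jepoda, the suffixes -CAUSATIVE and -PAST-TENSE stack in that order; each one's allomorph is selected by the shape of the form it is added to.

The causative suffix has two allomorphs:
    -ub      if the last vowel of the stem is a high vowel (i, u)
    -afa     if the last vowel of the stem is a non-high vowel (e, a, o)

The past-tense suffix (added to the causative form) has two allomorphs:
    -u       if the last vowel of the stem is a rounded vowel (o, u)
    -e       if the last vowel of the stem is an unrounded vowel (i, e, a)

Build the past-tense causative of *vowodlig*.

vowodligubu

Since the last vowel of *vowodlig* is /i/ (a high vowel), it takes -ub, giving *vowodligub*.
The last vowel of the causative form *vowodligub* is /u/, which is a rounded vowel, so the past-tense suffix is -u, giving *vowodligubu*.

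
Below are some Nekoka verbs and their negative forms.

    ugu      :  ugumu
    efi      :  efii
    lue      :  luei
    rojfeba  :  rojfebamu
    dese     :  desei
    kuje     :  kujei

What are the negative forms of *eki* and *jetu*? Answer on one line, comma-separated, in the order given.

Looking at the last vowel of each stem: -i when the last vowel of the stem is a front vowel (*efi*, *lue*, *dese*, *kuje*); -mu when the last vowel of the stem is a back vowel (*ugu*, *rojfeba*).
*eki* — last vowel /i/ (a front vowel) → -i → *ekii*.
Since the last vowel of *jetu* is /u/ (a back vowel), it takes -mu, giving *jetumu*.

ekii, jetumu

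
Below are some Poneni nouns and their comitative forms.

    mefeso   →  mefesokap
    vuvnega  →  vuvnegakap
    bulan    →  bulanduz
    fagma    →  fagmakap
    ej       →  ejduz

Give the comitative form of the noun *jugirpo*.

The suffix is conditioned by the final sound: -duz when the stem ends in a consonant (*bulan*, *ej*); -kap when the stem ends in a vowel (*mefeso*, *vuvnega*, *fagma*).
*jugirpo* — final sound /o/ (a vowel) → -kap → *jugirpokap*.

jugirpokap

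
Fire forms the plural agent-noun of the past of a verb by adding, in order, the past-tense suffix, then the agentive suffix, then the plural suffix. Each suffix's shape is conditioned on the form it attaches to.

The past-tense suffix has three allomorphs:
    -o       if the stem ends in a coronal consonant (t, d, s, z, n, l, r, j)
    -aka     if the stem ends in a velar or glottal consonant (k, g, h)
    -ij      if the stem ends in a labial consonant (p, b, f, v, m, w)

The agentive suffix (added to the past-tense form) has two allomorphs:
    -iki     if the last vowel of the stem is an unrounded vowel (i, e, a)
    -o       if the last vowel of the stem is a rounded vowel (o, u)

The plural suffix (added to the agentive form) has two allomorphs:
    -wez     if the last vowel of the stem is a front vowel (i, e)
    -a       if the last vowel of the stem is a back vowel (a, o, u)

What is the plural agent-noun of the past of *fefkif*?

The final consonant of *fefkif* is /f/, which is labial, so the past-tense suffix is -ij, giving *fefkifij*.
Since the last vowel of the past-tense form *fefkifij* is /i/ (an unrounded vowel), it takes -iki, giving *fefkifijiki*.
The last vowel of the agentive form *fefkifijiki* is /i/, which is a front vowel, so the plural suffix is -wez, giving *fefkifijikiwez*.

fefkifijikiwez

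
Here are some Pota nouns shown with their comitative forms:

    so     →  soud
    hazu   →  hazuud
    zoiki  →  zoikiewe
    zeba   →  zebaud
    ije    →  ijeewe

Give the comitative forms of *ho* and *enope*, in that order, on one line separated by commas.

houd, enopeewe

The alternation tracks the last vowel of the stem — -ewe when the last vowel of the stem is a front vowel (*zoiki*, *ije*); -ud when the last vowel of the stem is a back vowel (*so*, *hazu*, *zeba*).
Since the last vowel of *ho* is /o/ (a back vowel), it takes -ud, giving *houd*.
*enope*: last vowel = /e/, a front vowel → -ewe → *enopeewe*.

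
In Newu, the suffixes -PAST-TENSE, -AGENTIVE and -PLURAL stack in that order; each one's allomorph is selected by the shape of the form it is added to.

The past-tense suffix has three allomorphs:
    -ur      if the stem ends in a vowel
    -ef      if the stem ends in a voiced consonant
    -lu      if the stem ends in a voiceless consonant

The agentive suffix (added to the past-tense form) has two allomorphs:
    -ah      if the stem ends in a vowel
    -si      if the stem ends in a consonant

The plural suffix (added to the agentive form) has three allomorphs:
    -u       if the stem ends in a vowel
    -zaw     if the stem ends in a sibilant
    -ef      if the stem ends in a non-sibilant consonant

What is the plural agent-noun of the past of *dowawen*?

dowawenefsiu

*dowawen*: final sound = /n/, a voiced consonant → -ef → *dowawenef*.
The final sound of the past-tense form *dowawenef* is /f/, which is a consonant, so the agentive suffix is -si, giving *dowawenefsi*.
The agentive form *dowawenefsi*: final sound = /i/, a vowel → -u → *dowawenefsiu*.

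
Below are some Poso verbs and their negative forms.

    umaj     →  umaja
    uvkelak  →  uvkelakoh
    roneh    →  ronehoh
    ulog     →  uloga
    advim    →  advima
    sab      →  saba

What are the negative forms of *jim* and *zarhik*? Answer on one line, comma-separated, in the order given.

The suffix is conditioned by the final consonant: -oh when the stem ends in a voiceless consonant (*uvkelak*, *roneh*); -a when the stem ends in a voiced consonant (*umaj*, *ulog*, *advim*, *sab*).
*jim*: final consonant = /m/, voiced → -a → *jima*.
*zarhik*: final consonant = /k/, voiceless → -oh → *zarhikoh*.

jima, zarhikoh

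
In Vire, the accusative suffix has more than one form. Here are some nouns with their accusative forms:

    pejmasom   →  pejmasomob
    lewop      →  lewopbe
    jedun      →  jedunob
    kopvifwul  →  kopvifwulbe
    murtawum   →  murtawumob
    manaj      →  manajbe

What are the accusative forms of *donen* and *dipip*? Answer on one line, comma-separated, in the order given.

donenob, dipipbe

Looking at the final consonant of each stem: -ob when the stem ends in a nasal (*pejmasom*, *jedun*, *murtawum*); -be when the stem ends in a non-nasal consonant (*lewop*, *kopvifwul*, *manaj*).
Since the final consonant of *donen* is /n/ (a nasal), it takes -ob, giving *donenob*.
The final consonant of *dipip* is /p/, which is non-nasal, so the suffix is -be, giving *dipipbe*.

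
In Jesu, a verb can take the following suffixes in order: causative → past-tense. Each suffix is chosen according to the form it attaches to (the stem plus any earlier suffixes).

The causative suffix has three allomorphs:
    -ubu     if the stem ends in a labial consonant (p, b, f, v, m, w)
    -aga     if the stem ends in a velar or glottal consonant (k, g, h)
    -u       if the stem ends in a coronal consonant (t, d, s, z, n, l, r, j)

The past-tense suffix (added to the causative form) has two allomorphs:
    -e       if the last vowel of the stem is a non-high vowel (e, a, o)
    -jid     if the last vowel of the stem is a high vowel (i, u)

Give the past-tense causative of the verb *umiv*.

*umiv*: final consonant = /v/, labial → -ubu → *umivubu*.
The last vowel of the causative form *umivubu* is /u/, which is a high vowel, so the past-tense suffix is -jid, giving *umivubujid*.

umivubujid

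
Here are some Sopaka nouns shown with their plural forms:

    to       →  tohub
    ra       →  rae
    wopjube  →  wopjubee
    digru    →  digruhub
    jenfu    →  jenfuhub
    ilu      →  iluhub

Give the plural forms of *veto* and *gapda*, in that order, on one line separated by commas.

The suffix is conditioned by the last vowel: -hub when the last vowel of the stem is a rounded vowel (*to*, *digru*, *jenfu*, *ilu*); -e when the last vowel of the stem is an unrounded vowel (*ra*, *wopjube*).
*veto* — last vowel /o/ (a rounded vowel) → -hub → *vetohub*.
*gapda* — last vowel /a/ (an unrounded vowel) → -e → *gapdae*.

vetohub, gapdae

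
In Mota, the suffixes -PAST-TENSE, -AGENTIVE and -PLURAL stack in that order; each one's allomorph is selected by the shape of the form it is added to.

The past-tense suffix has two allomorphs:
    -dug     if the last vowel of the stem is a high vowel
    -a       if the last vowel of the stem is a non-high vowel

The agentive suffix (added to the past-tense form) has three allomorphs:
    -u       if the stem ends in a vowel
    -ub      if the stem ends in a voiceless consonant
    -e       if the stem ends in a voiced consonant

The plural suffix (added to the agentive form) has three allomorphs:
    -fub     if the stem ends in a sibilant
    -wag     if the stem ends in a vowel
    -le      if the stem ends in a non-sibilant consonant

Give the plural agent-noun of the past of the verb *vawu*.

vawudugewag

The last vowel of *vawu* is /u/, which is a high vowel, so the past-tense suffix is -dug, giving *vawudug*.
The past-tense form *vawudug* — final sound /g/ (a voiced consonant) → -e → *vawuduge*.
Since the final sound of the agentive form *vawuduge* is /e/ (a vowel), it takes -wag, giving *vawudugewag*.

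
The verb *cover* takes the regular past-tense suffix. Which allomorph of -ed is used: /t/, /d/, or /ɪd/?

/d/

The stem *cover* ends in a voiced sound other than /d/.
The -ed suffix is realized as /ɪd/ after /t, d/; as /t/ after other voiceless consonants; and as /d/ after other voiced sounds.
So -ed on *cover* is pronounced /d/.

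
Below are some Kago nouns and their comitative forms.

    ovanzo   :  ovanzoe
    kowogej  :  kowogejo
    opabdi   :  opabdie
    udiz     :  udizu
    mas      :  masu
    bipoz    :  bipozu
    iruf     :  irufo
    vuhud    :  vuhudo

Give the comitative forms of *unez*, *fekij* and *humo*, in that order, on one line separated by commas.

The alternation tracks the final sound of the stem — -u when the stem ends in a sibilant (*udiz*, *mas*, *bipoz*); -o when the stem ends in a non-sibilant consonant (*kowogej*, *iruf*, *vuhud*); -e when the stem ends in a vowel (*ovanzo*, *opabdi*).
The final sound of *unez* is /z/, which is a sibilant, so the suffix is -u, giving *unezu*.
*fekij*: final sound = /j/, a non-sibilant consonant → -o → *fekijo*.
*humo*: final sound = /o/, a vowel → -e → *humoe*.

unezu, fekijo, humoe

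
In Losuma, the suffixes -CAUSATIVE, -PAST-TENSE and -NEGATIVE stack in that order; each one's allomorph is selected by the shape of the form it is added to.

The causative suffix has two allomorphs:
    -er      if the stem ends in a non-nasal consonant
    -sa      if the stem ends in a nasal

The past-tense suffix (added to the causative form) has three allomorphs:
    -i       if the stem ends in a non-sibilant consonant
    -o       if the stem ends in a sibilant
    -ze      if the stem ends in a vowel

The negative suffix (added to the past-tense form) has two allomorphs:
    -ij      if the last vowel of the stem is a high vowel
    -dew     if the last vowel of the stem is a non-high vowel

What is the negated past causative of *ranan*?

ranansazedew

The final consonant of *ranan* is /n/, which is a nasal, so the causative suffix is -sa, giving *ranansa*.
The final sound of the causative form *ranansa* is /a/, which is a vowel, so the past-tense suffix is -ze, giving *ranansaze*.
The past-tense form *ranansaze*: last vowel = /e/, a non-high vowel → -dew → *ranansazedew*.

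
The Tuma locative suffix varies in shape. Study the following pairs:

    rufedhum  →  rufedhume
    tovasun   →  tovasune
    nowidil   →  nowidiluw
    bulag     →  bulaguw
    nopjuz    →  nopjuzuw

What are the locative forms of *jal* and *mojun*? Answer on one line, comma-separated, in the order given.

jaluw, mojune

Looking at the final consonant of each stem: -e when the stem ends in a nasal (*rufedhum*, *tovasun*); -uw when the stem ends in a non-nasal consonant (*nowidil*, *bulag*, *nopjuz*).
*jal* — final consonant /l/ (non-nasal) → -uw → *jaluw*.
*mojun* — final consonant /n/ (a nasal) → -e → *mojune*.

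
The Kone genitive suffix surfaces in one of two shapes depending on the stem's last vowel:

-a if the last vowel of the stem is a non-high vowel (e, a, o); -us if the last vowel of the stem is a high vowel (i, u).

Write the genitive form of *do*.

doa

*do* — last vowel /o/ (a non-high vowel) → -a → *doa*.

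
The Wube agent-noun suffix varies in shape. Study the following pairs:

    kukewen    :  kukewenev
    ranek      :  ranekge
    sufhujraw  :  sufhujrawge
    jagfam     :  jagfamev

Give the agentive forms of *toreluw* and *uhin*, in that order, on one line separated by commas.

Looking at the final consonant of each stem: -ev when the stem ends in a nasal (*kukewen*, *jagfam*); -ge when the stem ends in a non-nasal consonant (*ranek*, *sufhujraw*).
*toreluw*: final consonant = /w/, non-nasal → -ge → *toreluwge*.
*uhin*: final consonant = /n/, a nasal → -ev → *uhinev*.

toreluwge, uhinev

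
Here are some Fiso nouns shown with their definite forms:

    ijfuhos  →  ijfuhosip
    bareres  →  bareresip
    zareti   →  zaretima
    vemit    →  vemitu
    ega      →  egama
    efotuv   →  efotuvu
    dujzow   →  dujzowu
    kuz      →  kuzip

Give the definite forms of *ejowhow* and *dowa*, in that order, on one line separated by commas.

ejowhowu, dowama

The alternation tracks the final sound of the stem — -ip when the stem ends in a sibilant (*ijfuhos*, *bareres*, *kuz*); -u when the stem ends in a non-sibilant consonant (*vemit*, *efotuv*, *dujzow*); -ma when the stem ends in a vowel (*zareti*, *ega*).
*ejowhow* — final sound /w/ (a non-sibilant consonant) → -u → *ejowhowu*.
Since the final sound of *dowa* is /a/ (a vowel), it takes -ma, giving *dowama*.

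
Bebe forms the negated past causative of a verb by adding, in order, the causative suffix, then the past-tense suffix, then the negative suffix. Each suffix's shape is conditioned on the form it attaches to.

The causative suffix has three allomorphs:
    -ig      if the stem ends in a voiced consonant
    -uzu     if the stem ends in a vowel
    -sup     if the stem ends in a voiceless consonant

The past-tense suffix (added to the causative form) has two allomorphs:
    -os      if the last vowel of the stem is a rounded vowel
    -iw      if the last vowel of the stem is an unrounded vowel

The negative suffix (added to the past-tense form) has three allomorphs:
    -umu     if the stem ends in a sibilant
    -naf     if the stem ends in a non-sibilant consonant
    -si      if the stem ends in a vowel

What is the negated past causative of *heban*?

*heban*: final sound = /n/, a voiced consonant → -ig → *hebanig*.
The last vowel of the causative form *hebanig* is /i/, which is an unrounded vowel, so the past-tense suffix is -iw, giving *hebanigiw*.
The past-tense form *hebanigiw*: final sound = /w/, a non-sibilant consonant → -naf → *hebanigiwnaf*.

hebanigiwnaf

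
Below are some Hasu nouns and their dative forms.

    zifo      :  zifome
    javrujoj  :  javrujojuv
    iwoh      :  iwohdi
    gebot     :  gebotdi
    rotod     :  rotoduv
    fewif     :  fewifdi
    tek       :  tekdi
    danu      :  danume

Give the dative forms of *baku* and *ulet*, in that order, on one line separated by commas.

The alternation tracks the final sound of the stem — -di when the stem ends in a voiceless consonant (*iwoh*, *gebot*, *fewif*, *tek*); -uv when the stem ends in a voiced consonant (*javrujoj*, *rotod*); -me when the stem ends in a vowel (*zifo*, *danu*).
*baku* — final sound /u/ (a vowel) → -me → *bakume*.
The final sound of *ulet* is /t/, which is a voiceless consonant, so the suffix is -di, giving *uletdi*.

bakume, uletdi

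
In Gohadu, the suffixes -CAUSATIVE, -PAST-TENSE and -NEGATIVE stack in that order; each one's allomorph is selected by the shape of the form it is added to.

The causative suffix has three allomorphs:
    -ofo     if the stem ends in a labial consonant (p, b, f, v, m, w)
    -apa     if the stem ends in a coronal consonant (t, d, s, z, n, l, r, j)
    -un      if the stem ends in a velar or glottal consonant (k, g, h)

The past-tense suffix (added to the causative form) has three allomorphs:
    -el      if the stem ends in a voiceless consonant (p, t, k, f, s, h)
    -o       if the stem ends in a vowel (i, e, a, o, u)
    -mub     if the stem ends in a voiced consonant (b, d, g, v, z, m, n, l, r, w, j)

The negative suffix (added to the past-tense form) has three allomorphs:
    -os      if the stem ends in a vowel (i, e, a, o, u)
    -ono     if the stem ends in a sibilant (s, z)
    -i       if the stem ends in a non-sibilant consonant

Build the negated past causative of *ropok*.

The final consonant of *ropok* is /k/, which is velar/glottal, so the causative suffix is -un, giving *ropokun*.
The final sound of the causative form *ropokun* is /n/, which is a voiced consonant, so the past-tense suffix is -mub, giving *ropokunmub*.
The final sound of the past-tense form *ropokunmub* is /b/, which is a non-sibilant consonant, so the negative suffix is -i, giving *ropokunmubi*.

ropokunmubi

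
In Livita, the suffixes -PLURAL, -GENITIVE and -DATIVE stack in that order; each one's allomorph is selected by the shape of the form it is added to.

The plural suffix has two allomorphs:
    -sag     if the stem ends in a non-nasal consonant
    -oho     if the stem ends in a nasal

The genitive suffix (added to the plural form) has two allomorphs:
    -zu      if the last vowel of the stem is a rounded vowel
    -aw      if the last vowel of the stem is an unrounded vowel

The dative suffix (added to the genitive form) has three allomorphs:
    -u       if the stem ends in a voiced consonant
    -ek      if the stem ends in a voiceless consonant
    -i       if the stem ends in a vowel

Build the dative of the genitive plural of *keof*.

keofsagawu

Since the final consonant of *keof* is /f/ (non-nasal), it takes -sag, giving *keofsag*.
The plural form *keofsag*: last vowel = /a/, an unrounded vowel → -aw → *keofsagaw*.
The final sound of the genitive form *keofsagaw* is /w/, which is a voiced consonant, so the dative suffix is -u, giving *keofsagawu*.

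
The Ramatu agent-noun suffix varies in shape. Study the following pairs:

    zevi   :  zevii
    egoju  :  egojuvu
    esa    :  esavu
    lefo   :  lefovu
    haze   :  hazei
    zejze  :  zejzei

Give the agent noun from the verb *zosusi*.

zosusii

The suffix is conditioned by the last vowel: -i when the last vowel of the stem is a front vowel (*zevi*, *haze*, *zejze*); -vu when the last vowel of the stem is a back vowel (*egoju*, *esa*, *lefo*).
*zosusi*: last vowel = /i/, a front vowel → -i → *zosusii*.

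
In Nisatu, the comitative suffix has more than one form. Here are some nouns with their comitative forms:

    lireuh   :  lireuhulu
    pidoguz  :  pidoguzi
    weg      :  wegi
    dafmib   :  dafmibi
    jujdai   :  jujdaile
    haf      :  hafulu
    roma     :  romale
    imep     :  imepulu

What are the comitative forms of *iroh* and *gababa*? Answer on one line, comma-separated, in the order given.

irohulu, gababale

The pattern is voicing of the final sound: -ulu when the stem ends in a voiceless consonant (*lireuh*, *haf*, *imep*); -i when the stem ends in a voiced consonant (*pidoguz*, *weg*, *dafmib*); -le when the stem ends in a vowel (*jujdai*, *roma*).
Since the final sound of *iroh* is /h/ (a voiceless consonant), it takes -ulu, giving *irohulu*.
*gababa* — final sound /a/ (a vowel) → -le → *gababale*.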